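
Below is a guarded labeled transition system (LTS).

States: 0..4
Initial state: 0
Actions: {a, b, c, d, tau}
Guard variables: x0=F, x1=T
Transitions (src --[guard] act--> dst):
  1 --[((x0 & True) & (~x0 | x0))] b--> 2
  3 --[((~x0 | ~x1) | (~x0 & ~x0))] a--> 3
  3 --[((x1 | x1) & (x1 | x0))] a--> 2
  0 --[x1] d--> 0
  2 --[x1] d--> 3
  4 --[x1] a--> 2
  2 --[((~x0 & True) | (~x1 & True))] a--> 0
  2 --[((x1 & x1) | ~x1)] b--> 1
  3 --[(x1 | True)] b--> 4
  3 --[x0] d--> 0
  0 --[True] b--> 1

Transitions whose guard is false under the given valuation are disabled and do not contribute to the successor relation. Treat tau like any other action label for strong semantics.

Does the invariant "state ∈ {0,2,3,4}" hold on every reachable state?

Answer: INVARIANT VIOLATED at state 1

Analysis:
Allowed set {0,2,3,4}
Reachable = {0,1}
  0: ok
  1: VIOLATES
counterexample path to 1: b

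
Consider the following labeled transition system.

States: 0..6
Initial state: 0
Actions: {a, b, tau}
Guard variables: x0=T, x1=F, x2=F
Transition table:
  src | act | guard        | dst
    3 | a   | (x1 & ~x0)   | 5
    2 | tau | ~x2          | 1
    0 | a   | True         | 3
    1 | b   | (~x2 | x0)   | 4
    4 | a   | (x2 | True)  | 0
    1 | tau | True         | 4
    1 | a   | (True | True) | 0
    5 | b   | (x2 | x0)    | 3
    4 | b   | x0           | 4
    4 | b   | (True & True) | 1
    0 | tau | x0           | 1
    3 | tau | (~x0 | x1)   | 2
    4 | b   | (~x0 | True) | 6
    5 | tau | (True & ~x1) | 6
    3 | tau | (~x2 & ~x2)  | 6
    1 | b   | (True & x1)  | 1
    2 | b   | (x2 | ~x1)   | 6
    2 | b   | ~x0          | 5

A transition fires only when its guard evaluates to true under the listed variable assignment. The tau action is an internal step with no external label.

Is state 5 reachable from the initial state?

Guard filter leaves 14 enabled edge(s).
L0 = {0}
L1 = {1,3}  now seen {0,1,3}
L2 = {4,6}  now seen {0,1,3,4,6}
Reach set: {0,1,3,4,6}

Answer: UNREACHABLE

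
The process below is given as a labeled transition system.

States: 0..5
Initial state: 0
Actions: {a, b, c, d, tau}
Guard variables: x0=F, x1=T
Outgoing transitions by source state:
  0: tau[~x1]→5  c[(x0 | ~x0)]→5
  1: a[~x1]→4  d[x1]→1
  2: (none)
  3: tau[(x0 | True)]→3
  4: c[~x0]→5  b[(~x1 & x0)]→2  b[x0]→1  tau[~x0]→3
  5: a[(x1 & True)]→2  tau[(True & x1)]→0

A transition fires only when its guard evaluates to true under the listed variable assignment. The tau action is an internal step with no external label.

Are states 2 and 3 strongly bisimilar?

Refine partition for ~:
  π0 = {{0,1,2,3,4,5}}
  π1 = {{0},{1},{2},{3},{4},{5}}
stable after 2 split(s): 6 block(s)
class of 2: {2}; class of 3: {3}

Answer: NOT BISIMILAR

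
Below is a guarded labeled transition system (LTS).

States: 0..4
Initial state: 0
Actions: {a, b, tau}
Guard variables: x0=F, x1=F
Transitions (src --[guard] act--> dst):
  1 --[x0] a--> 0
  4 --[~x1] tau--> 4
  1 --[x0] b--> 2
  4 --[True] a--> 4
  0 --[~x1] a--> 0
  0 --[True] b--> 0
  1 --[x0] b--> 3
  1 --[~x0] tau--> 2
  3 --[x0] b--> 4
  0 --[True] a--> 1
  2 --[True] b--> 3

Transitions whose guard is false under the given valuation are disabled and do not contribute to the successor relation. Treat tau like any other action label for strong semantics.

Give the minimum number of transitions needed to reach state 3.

Answer: 3

Working:
BFS to 3:
  Layer 0: {0}
  Layer 1: {1}
  Layer 2: {2}
  Layer 3: {3}
3 enters at depth 3; path a·tau·b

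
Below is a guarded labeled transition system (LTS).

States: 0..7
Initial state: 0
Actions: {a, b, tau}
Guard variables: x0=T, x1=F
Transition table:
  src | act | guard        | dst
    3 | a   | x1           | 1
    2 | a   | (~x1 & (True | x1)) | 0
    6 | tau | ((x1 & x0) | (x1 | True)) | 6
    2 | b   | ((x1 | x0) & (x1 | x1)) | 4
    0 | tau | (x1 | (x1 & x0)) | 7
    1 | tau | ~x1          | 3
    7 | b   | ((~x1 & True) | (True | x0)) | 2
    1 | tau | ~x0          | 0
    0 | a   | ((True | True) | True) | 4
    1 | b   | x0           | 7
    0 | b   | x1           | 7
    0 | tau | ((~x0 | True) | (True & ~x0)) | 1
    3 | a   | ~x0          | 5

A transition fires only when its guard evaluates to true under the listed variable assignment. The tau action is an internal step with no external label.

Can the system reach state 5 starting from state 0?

Answer: UNREACHABLE

Working:
7 transition(s) survive guard evaluation.
Layer 0: {0}
Layer 1: {1,4}  total {0,1,4}
Layer 2: {3,7}  total {0,1,3,4,7}
Layer 3: {2}  total {0,1,2,3,4,7}
Reach set: {0,1,2,3,4,7}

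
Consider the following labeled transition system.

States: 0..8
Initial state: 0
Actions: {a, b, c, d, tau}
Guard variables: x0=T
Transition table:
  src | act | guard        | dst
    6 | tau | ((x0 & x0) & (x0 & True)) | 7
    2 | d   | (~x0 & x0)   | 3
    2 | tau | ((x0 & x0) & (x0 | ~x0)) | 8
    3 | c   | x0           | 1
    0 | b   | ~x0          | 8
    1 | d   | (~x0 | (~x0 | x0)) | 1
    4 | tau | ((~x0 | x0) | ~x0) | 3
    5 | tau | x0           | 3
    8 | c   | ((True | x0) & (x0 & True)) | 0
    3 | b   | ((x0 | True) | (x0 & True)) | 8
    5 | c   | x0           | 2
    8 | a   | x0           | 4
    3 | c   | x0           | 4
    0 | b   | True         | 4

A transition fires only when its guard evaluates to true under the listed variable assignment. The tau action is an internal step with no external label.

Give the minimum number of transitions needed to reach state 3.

Answer: 2

Analysis:
Layered search for 3:
  depth 0: {0}
  depth 1: {4}
  depth 2: {3}
first hit 3 at d=2 via b·tau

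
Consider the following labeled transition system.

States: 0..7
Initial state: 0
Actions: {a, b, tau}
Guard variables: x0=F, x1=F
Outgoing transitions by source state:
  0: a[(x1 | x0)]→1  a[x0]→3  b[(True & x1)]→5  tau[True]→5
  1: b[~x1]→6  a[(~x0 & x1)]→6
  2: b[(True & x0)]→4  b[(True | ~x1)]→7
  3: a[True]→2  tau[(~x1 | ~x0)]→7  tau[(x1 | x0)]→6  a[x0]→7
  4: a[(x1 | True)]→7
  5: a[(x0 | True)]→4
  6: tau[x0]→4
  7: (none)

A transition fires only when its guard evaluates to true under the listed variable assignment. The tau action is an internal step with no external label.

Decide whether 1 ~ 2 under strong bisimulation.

Answer: BISIMILAR

Analysis:
Compute ~ classes (split until stable):
  round 0: {{0,1,2,3,4,5,6,7}}
  round 1: {{0},{1,2},{3},{4,5},{6,7}}
  round 2: {{0},{1,2},{3},{4},{5},{6,7}}
Fixed point at round 3; 6 class(es).
1∈{1,2}, 2∈{1,2}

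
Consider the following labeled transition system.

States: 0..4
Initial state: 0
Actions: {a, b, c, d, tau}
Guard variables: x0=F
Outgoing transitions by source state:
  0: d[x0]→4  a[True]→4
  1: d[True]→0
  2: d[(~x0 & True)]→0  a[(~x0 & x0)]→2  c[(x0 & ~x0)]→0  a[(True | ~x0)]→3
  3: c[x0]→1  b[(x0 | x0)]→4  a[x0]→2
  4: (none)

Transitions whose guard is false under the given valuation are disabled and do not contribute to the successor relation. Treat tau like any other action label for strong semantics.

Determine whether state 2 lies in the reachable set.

Answer: UNREACHABLE

Trace:
Guard filter leaves 4 enabled edge(s).
Layer 0: {0}
Layer 1: {4}  cumulative {0,4}
R = {0,4}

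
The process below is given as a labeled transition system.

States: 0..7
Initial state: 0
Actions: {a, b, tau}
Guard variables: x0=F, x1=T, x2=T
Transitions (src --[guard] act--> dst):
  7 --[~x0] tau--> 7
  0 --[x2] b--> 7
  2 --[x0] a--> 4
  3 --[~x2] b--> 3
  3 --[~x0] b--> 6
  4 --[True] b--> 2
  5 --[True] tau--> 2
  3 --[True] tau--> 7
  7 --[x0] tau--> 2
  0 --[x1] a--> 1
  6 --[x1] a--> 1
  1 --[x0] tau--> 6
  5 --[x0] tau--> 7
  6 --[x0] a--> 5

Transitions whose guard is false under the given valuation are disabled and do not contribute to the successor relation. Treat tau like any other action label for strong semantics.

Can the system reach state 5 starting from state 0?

8 transition(s) survive guard evaluation.
depth 0: {0}
depth 1: {1,7}  cumulative {0,1,7}
Reachable = {0,1,7}

Answer: UNREACHABLE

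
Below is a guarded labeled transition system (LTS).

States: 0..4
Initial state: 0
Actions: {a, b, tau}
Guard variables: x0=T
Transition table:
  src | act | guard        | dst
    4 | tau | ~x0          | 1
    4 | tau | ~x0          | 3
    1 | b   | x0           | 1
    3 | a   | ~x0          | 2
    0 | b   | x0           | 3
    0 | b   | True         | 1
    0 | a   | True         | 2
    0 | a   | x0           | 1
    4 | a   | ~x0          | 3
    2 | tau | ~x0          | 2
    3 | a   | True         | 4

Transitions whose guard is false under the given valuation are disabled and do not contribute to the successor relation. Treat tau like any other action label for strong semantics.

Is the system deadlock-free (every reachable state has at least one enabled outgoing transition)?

Answer: DEADLOCK at state 2

Trace:
R = {0,1,2,3,4}
  0: a→1  a→2  b→1  b→3  [deg 4]
  1: b→1  [deg 1]
  2: ∅  [STUCK]
  3: a→4  [deg 1]
  4: ∅  [STUCK]
trace reaching 2: a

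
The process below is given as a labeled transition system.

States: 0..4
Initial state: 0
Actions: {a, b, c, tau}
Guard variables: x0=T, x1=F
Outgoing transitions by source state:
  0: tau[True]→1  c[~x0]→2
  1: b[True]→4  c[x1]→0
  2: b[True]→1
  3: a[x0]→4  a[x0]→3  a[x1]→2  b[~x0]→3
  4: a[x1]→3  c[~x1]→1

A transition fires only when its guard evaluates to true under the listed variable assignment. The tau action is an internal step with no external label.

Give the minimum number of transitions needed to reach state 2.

BFS to 2:
  L0 = {0}
  L1 = {1}
  L2 = {4}
2 never appears.

Answer: UNREACHABLE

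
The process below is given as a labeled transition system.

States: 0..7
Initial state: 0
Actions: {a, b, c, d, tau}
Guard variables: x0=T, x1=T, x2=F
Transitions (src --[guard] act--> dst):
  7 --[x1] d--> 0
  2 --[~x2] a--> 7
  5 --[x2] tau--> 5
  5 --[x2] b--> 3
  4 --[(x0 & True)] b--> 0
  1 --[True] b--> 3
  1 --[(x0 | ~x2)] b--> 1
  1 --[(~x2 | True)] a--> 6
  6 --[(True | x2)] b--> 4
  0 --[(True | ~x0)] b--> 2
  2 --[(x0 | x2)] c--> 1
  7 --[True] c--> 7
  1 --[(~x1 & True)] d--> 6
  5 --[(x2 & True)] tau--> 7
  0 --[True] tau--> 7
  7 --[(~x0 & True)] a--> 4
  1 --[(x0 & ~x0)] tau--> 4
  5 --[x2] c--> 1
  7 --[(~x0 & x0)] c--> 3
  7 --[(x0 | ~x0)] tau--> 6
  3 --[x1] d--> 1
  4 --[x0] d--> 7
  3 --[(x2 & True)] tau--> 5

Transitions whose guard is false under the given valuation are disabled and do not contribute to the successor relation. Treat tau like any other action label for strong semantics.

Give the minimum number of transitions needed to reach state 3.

Answer: 3

Trace:
Layered search for 3:
  depth 0: {0}
  depth 1: {2,7}
  depth 2: {1,6}
  depth 3: {3,4}
first hit 3 at d=3 via b·c·b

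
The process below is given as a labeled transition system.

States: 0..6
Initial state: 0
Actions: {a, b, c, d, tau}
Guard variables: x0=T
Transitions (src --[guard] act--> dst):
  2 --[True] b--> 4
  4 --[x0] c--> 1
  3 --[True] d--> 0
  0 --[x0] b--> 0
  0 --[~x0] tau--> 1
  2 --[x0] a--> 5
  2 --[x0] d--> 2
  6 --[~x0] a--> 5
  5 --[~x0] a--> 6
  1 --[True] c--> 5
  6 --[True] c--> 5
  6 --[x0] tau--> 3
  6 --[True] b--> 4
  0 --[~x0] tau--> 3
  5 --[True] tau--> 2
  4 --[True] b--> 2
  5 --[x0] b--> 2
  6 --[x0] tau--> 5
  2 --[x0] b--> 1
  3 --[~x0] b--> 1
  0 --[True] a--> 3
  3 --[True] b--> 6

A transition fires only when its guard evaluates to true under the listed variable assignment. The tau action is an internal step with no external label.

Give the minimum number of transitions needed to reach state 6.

Breadth-first toward 6:
  Layer 0: {0}
  Layer 1: {3}
  Layer 2: {6}
6 enters at depth 2; path a·b

Answer: 2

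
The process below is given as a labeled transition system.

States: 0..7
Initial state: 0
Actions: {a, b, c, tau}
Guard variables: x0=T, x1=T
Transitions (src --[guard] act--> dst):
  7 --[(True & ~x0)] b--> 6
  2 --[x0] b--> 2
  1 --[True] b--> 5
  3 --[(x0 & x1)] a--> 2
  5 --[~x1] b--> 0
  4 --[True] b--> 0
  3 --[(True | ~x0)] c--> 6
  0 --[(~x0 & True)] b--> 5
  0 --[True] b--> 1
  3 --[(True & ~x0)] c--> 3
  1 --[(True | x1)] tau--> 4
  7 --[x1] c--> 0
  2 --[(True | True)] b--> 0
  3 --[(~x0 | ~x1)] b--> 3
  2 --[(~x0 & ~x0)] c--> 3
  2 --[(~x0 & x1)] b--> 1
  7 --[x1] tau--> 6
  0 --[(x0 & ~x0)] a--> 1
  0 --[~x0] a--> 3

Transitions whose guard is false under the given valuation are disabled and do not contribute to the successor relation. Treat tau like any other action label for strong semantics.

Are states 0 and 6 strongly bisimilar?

Compute ~ classes (split until stable):
  π0 = {{0,1,2,3,4,5,6,7}}
  π1 = {{0,2,4},{1},{3},{5,6},{7}}
  π2 = {{0},{1},{2,4},{3},{5,6},{7}}
  π3 = {{0},{1},{2},{3},{4},{5,6},{7}}
Fixed point at round 4; 7 class(es).
[0]={0}  [6]={5,6}

Answer: NOT BISIMILAR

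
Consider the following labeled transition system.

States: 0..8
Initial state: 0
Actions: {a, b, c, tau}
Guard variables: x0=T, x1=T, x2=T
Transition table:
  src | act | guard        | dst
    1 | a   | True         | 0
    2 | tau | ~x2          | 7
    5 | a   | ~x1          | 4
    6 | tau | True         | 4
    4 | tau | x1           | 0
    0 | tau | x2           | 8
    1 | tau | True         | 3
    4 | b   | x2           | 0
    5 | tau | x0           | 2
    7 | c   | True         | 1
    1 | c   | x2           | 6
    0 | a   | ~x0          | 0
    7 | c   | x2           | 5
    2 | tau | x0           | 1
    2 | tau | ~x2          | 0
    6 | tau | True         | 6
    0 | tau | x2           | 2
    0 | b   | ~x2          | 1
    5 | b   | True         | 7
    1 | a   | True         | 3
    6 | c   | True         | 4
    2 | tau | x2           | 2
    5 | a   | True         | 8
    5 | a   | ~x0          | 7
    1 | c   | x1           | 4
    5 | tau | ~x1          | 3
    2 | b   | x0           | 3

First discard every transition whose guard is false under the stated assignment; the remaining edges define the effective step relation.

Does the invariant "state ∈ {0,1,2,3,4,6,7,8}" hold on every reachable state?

Answer: INVARIANT HOLDS

Analysis:
Inv-set: {0,1,2,3,4,6,7,8}
Reachable = {0,1,2,3,4,6,8}
  0: ✓
  1: ✓
  2: ✓
  3: ✓
  4: ✓
  6: ✓
  8: ✓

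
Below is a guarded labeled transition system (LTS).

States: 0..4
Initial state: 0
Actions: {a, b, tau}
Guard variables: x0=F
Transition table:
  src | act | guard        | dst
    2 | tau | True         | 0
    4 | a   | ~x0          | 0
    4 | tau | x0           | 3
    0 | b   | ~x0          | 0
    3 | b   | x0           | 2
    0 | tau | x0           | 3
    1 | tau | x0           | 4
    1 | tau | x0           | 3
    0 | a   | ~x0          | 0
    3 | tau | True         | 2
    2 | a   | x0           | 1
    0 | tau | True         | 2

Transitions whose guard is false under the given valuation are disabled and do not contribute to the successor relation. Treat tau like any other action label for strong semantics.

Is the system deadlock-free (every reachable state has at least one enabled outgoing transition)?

Answer: DEADLOCK-FREE

Working:
Reachable = {0,2}
  0: a→0  b→0  tau→2  [deg 3]
  2: tau→0  [deg 1]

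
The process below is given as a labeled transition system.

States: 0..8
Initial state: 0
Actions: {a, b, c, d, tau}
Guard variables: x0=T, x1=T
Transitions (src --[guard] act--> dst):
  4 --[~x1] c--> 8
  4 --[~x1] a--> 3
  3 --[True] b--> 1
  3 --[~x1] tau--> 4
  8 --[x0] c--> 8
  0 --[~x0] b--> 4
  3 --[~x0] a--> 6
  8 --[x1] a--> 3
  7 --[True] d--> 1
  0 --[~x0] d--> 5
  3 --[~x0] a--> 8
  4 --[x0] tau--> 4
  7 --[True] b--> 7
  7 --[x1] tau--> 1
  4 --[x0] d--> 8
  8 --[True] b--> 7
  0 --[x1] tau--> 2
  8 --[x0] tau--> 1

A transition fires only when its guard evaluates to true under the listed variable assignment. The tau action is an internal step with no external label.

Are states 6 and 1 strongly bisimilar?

Answer: BISIMILAR

Analysis:
Compute ~ classes (split until stable):
  π0 = {{0,1,2,3,4,5,6,7,8}}
  π1 = {{0},{1,2,5,6},{3},{4},{7},{8}}
6 equivalence class(es) (converged in 2)
6∈{1,2,5,6}, 1∈{1,2,5,6}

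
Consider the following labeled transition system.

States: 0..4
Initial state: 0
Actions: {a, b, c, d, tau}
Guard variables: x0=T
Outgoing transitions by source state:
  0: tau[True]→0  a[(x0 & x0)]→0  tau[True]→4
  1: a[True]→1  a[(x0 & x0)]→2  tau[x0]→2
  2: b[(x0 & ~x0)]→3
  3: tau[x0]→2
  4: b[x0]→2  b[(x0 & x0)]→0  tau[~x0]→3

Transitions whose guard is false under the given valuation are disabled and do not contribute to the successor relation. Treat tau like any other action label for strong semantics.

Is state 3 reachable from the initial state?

After dropping false guards: 9 live edges.
L0 = {0}
L1 = {4}  now seen {0,4}
L2 = {2}  now seen {0,2,4}
R = {0,2,4}

Answer: UNREACHABLE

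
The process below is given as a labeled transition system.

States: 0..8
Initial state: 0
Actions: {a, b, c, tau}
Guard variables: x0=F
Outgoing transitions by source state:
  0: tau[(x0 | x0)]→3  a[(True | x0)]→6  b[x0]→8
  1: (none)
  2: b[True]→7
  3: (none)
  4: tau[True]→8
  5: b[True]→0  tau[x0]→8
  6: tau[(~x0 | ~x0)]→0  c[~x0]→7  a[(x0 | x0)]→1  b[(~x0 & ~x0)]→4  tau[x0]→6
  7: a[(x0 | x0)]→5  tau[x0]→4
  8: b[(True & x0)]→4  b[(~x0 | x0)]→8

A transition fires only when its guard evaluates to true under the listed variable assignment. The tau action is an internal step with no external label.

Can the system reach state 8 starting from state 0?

Answer: REACHABLE

Analysis:
Guard filter leaves 8 enabled edge(s).
depth 0: {0}
depth 1: {6}  cumulative {0,6}
depth 2: {4,7}  cumulative {0,4,6,7}
depth 3: {8}  cumulative {0,4,6,7,8}
Reachable = {0,4,6,7,8}
Path to 8: a·b·tau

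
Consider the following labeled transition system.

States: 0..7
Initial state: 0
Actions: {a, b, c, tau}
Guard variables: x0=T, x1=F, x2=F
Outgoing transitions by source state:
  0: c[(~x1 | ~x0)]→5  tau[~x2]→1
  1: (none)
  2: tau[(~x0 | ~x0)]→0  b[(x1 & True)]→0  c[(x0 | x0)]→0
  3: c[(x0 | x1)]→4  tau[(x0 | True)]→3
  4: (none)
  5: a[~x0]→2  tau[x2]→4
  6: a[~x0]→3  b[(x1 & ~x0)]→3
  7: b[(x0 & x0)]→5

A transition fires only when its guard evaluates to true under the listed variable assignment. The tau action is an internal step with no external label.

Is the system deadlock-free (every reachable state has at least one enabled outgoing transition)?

Answer: DEADLOCK at state 1

Working:
R = {0,1,5}
  0: c→5  tau→1  [2 exit(s)]
  1: ∅  [deadlock]
  5: ∅  [deadlock]
witness 1: tau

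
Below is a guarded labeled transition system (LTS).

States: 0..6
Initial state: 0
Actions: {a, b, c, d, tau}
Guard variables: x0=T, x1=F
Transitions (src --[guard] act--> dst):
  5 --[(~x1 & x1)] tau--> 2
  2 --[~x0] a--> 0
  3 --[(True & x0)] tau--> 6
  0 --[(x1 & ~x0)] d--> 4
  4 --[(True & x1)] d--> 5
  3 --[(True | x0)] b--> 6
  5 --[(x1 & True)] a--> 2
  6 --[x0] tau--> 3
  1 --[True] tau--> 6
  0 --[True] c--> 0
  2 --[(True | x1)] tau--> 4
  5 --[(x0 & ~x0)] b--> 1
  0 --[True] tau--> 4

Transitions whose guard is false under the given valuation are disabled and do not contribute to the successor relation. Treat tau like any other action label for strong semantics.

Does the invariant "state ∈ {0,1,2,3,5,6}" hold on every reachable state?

Answer: INVARIANT VIOLATED at state 4

Trace:
Inv-set: {0,1,2,3,5,6}
R = {0,4}
  0: ✓
  4: VIOLATES
counterexample path to 4: tau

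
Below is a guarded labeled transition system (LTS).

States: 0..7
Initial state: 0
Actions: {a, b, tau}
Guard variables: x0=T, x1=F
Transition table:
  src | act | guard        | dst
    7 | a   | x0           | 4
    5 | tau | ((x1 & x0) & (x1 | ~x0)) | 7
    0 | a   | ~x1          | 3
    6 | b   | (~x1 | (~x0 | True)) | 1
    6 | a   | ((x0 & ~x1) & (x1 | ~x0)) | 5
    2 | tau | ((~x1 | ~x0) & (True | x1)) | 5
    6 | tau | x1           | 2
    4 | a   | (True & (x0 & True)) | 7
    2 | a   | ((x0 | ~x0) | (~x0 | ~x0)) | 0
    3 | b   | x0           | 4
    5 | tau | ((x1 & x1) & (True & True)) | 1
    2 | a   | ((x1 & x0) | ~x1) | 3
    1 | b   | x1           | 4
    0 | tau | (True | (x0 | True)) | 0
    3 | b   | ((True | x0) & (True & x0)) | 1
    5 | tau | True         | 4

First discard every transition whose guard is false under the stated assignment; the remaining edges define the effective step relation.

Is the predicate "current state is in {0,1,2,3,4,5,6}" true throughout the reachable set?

Answer: INVARIANT VIOLATED at state 7

Working:
Inv-set: {0,1,2,3,4,5,6}
Reachable = {0,1,3,4,7}
  0: safe
  1: safe
  3: safe
  4: safe
  7: VIOLATES
counterexample path to 7: a·b·a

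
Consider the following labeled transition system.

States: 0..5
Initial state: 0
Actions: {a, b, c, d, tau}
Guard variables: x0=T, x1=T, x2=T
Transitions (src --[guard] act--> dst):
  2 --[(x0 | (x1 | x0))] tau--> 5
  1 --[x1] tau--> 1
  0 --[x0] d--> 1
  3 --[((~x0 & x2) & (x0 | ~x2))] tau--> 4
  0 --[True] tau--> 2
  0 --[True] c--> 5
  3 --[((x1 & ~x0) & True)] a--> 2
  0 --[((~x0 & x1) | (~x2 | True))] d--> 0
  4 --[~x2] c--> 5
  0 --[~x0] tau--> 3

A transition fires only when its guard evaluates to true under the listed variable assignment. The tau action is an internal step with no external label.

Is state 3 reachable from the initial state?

After dropping false guards: 6 live edges.
L0 = {0}
L1 = {1,2,5}  cumulative {0,1,2,5}
Reachable = {0,1,2,5}

Answer: UNREACHABLE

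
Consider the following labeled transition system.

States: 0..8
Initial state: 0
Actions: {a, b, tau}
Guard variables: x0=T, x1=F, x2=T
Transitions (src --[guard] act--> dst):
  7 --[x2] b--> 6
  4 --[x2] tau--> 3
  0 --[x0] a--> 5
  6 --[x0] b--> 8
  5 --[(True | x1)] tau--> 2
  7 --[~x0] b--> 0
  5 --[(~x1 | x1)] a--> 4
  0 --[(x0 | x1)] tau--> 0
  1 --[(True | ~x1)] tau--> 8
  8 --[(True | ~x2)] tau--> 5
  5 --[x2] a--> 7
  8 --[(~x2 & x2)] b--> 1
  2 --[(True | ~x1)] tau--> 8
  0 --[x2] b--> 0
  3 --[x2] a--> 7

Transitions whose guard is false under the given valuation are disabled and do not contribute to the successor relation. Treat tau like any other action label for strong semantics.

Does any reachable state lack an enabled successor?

Answer: DEADLOCK-FREE

Analysis:
Reachable = {0,2,3,4,5,6,7,8}
  0: a→5  b→0  tau→0  [3 exit(s)]
  2: tau→8  [1 exit(s)]
  3: a→7  [1 exit(s)]
  4: tau→3  [1 exit(s)]
  5: a→4  a→7  tau→2  [3 exit(s)]
  6: b→8  [1 exit(s)]
  7: b→6  [1 exit(s)]
  8: tau→5  [1 exit(s)]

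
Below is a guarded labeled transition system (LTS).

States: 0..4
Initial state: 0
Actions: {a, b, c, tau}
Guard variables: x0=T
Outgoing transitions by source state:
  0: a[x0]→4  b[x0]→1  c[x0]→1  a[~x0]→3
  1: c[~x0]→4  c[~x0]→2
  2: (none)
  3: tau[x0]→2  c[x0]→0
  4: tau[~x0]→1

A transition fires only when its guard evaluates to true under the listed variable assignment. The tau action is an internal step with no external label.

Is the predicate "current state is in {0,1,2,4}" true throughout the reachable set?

Allowed set {0,1,2,4}
Reachable = {0,1,4}
  0: ok
  1: ok
  4: ok

Answer: INVARIANT HOLDS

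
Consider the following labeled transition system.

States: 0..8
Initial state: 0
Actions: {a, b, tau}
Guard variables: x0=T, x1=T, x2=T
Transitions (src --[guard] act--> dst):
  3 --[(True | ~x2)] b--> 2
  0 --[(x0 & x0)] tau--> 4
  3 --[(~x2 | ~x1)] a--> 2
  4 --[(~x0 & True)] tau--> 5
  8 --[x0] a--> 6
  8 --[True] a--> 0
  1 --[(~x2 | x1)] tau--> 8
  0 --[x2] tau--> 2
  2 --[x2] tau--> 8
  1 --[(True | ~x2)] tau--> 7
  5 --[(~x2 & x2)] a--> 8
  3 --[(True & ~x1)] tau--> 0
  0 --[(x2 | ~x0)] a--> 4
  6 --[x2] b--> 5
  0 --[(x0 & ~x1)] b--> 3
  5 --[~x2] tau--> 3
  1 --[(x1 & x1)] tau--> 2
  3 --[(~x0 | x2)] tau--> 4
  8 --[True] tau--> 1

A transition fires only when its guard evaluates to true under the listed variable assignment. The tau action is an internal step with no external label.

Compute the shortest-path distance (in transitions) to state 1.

Answer: 3

Working:
Layered search for 1:
  Layer 0: {0}
  Layer 1: {2,4}
  Layer 2: {8}
  Layer 3: {1,6}
first hit 1 at d=3 via tau·tau·tau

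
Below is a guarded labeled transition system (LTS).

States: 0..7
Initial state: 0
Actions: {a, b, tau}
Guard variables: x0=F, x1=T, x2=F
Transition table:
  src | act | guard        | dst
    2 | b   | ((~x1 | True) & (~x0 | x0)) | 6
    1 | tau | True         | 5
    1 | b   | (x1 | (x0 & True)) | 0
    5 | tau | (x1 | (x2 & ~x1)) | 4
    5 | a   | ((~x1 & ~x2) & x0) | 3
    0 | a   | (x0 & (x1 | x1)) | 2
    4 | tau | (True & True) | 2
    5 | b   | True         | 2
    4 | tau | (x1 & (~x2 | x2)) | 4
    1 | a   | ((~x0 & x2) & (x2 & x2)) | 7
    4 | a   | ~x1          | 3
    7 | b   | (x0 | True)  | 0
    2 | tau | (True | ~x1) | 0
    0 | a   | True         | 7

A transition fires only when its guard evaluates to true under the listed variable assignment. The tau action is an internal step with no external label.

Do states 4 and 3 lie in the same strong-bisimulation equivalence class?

Answer: NOT BISIMILAR

Trace:
Compute ~ classes (split until stable):
  round 0: {{0,1,2,3,4,5,6,7}}
  round 1: {{0},{1,2,5},{3,6},{4},{7}}
  round 2: {{0},{1},{2},{3,6},{4},{5},{7}}
stable after 3 split(s): 7 block(s)
[4]={4}  [3]={3,6}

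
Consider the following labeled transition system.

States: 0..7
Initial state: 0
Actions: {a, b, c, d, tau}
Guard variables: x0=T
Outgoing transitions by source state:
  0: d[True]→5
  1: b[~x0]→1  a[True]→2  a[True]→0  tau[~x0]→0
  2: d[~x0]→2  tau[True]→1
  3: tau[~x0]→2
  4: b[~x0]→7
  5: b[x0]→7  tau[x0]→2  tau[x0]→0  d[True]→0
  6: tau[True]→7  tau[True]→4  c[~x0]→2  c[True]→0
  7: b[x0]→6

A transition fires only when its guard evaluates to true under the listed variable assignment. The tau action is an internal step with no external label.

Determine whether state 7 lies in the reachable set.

12 transition(s) survive guard evaluation.
L0 = {0}
L1 = {5}  now seen {0,5}
L2 = {2,7}  now seen {0,2,5,7}
L3 = {1,6}  now seen {0,1,2,5,6,7}
L4 = {4}  now seen {0,1,2,4,5,6,7}
R = {0,1,2,4,5,6,7}
Path to 7: d·b

Answer: REACHABLE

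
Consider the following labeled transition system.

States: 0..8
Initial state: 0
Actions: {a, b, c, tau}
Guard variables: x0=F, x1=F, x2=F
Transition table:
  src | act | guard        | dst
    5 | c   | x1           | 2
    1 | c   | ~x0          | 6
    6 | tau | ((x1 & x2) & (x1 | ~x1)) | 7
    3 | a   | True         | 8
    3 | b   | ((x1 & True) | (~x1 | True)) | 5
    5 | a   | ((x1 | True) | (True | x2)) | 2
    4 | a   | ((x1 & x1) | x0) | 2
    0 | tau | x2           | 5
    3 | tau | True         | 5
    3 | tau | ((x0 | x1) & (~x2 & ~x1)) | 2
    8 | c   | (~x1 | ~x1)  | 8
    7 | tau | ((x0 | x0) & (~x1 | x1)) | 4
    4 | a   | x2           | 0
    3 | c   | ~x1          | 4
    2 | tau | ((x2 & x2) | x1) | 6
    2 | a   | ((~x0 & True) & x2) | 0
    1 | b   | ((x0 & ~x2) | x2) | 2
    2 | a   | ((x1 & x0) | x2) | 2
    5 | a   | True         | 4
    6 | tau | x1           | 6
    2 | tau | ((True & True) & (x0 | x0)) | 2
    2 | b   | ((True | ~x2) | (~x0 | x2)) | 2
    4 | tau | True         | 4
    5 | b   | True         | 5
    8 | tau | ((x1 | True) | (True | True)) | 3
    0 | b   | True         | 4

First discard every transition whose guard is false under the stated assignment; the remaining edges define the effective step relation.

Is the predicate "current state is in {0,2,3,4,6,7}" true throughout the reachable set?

Answer: INVARIANT HOLDS

Working:
Safe = {0,2,3,4,6,7}
R = {0,4}
  0: ok
  4: ok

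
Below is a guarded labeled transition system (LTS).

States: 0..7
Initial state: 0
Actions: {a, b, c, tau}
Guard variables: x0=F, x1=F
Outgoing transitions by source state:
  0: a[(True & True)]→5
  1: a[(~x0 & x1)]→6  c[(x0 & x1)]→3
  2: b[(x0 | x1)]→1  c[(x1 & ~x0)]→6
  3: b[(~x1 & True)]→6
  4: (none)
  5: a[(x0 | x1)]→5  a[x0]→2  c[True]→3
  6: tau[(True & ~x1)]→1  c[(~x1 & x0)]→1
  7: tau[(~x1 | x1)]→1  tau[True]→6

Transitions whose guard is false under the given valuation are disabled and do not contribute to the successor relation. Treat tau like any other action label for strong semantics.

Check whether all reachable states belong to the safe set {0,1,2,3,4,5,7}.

Answer: INVARIANT VIOLATED at state 6

Working:
Inv-set: {0,1,2,3,4,5,7}
Reachable = {0,1,3,5,6}
  0: safe
  1: safe
  3: safe
  5: safe
  6: outside
counterexample path to 6: a·c·b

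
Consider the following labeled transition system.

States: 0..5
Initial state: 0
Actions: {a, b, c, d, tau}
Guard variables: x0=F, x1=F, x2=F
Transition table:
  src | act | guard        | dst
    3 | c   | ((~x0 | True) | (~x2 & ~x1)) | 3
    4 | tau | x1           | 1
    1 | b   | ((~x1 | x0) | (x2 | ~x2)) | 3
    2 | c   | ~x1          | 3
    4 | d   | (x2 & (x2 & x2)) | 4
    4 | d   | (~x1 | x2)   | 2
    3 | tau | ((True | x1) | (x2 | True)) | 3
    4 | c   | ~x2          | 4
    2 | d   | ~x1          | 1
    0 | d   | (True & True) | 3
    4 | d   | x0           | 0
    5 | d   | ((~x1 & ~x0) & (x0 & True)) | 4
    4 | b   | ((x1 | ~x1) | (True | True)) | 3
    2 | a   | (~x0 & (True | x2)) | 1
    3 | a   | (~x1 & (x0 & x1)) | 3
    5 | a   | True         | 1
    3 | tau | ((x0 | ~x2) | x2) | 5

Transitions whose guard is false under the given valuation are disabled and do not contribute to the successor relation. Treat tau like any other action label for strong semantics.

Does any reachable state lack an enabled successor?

Reach set: {0,1,3,5}
  0: d→3  [1 out]
  1: b→3  [1 out]
  3: c→3  tau→3  tau→5  [3 out]
  5: a→1  [1 out]

Answer: DEADLOCK-FREE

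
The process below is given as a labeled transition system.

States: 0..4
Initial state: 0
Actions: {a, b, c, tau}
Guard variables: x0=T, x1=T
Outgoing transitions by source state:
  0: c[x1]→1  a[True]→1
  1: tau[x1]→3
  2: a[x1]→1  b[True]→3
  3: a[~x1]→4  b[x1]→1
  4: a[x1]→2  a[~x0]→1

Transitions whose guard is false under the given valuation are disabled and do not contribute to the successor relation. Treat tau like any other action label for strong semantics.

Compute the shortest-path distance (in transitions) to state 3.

Answer: 2

Analysis:
BFS to 3:
  L0 = {0}
  L1 = {1}
  L2 = {3}
3 enters at depth 2; path a·tau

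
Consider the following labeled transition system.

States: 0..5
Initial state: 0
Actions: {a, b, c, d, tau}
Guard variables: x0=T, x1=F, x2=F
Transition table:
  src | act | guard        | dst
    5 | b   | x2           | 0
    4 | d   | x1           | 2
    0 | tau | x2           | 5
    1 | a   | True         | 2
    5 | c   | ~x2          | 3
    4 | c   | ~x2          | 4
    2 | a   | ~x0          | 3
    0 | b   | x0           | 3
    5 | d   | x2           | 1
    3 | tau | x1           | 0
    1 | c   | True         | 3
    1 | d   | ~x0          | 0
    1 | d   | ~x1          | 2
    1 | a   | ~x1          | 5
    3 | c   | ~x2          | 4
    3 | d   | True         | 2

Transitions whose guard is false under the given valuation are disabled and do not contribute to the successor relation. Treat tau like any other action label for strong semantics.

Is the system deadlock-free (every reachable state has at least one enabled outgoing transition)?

Reach set: {0,2,3,4}
  0: b→3  [1 exit(s)]
  2: ∅  [no exit]
  3: c→4  d→2  [2 exit(s)]
  4: c→4  [1 exit(s)]
witness 2: b·d

Answer: DEADLOCK at state 2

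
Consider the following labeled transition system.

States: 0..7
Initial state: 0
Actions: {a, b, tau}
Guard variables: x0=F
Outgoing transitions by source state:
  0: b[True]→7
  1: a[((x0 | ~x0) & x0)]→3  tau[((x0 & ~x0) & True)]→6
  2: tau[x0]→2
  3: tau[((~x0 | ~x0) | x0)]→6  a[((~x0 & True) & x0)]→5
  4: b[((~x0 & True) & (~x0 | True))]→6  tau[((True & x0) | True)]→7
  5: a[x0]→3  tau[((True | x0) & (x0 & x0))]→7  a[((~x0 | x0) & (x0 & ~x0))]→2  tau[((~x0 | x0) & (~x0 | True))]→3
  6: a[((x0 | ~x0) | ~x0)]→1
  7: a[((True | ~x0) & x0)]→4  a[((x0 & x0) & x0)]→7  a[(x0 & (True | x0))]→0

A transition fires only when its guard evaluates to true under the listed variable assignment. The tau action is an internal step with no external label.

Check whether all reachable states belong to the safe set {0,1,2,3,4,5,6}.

Answer: INVARIANT VIOLATED at state 7

Trace:
Inv-set: {0,1,2,3,4,5,6}
R = {0,7}
  0: ok
  7: VIOLATES
witness against invariant: b → 7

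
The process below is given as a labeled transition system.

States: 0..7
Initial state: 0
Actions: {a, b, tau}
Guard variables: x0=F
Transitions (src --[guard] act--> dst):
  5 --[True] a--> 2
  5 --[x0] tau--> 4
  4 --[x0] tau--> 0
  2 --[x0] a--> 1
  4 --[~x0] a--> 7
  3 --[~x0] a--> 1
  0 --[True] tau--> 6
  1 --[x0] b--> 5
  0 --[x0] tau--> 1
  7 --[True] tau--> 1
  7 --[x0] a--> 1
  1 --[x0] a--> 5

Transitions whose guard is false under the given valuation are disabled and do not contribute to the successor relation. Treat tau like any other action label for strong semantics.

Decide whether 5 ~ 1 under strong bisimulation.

Answer: NOT BISIMILAR

Working:
Bisimulation quotient by refinement:
  round 0: {{0,1,2,3,4,5,6,7}}
  round 1: {{0,7},{1,2,6},{3,4,5}}
  round 2: {{0,7},{1,2,6},{3,5},{4}}
4 equivalence class(es) (converged in 3)
class of 5: {3,5}; class of 1: {1,2,6}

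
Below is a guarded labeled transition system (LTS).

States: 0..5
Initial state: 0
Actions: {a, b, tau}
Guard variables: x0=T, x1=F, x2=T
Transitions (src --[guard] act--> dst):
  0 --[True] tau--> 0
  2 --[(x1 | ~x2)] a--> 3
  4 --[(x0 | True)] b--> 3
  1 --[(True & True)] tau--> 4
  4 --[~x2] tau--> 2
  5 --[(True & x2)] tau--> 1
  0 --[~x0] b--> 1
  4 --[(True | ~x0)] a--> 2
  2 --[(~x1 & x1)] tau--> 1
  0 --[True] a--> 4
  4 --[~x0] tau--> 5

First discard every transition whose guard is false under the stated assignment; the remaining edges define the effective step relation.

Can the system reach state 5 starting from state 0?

Guard filter leaves 6 enabled edge(s).
L0 = {0}
L1 = {4}  cumulative {0,4}
L2 = {2,3}  cumulative {0,2,3,4}
Reach set: {0,2,3,4}

Answer: UNREACHABLE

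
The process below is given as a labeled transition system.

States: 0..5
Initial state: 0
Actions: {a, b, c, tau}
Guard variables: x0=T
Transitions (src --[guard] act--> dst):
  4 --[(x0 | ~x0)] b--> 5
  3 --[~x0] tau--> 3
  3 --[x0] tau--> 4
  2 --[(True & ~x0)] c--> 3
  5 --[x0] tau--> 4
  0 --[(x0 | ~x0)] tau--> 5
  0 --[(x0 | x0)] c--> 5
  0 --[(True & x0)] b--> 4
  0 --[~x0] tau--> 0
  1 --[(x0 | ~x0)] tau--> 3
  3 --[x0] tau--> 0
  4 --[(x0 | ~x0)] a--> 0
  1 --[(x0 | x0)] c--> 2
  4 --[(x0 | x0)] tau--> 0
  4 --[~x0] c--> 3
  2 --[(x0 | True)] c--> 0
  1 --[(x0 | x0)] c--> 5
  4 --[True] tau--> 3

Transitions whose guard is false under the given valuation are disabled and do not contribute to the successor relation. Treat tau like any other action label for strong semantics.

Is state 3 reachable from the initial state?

14 transition(s) survive guard evaluation.
Layer 0: {0}
Layer 1: {4,5}  total {0,4,5}
Layer 2: {3}  total {0,3,4,5}
Reach set: {0,3,4,5}
trace reaching 3: b·tau

Answer: REACHABLE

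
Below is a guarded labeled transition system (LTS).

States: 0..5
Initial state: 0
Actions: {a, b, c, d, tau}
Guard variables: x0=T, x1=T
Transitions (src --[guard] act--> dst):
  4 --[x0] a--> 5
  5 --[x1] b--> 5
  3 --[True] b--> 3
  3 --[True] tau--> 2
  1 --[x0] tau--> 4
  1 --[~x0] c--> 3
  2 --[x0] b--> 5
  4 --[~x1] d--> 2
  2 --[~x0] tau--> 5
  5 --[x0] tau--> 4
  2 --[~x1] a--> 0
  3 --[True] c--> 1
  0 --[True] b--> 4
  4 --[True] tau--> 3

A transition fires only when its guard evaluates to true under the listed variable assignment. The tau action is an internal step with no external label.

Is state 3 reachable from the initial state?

Answer: REACHABLE

Analysis:
Guard filter leaves 10 enabled edge(s).
L0 = {0}
L1 = {4}  now seen {0,4}
L2 = {3,5}  now seen {0,3,4,5}
L3 = {1,2}  now seen {0,1,2,3,4,5}
R = {0,1,2,3,4,5}
Path to 3: b·tau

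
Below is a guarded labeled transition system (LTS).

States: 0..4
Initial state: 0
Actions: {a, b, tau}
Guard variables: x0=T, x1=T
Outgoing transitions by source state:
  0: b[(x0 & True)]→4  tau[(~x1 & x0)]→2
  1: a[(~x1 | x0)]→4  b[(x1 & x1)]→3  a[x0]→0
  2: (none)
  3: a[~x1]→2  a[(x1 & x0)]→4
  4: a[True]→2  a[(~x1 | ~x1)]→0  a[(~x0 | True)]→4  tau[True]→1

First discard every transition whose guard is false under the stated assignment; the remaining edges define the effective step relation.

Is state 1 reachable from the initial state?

Answer: REACHABLE

Analysis:
After dropping false guards: 8 live edges.
Layer 0: {0}
Layer 1: {4}  now seen {0,4}
Layer 2: {1,2}  now seen {0,1,2,4}
Layer 3: {3}  now seen {0,1,2,3,4}
R = {0,1,2,3,4}
witness 1: b·tau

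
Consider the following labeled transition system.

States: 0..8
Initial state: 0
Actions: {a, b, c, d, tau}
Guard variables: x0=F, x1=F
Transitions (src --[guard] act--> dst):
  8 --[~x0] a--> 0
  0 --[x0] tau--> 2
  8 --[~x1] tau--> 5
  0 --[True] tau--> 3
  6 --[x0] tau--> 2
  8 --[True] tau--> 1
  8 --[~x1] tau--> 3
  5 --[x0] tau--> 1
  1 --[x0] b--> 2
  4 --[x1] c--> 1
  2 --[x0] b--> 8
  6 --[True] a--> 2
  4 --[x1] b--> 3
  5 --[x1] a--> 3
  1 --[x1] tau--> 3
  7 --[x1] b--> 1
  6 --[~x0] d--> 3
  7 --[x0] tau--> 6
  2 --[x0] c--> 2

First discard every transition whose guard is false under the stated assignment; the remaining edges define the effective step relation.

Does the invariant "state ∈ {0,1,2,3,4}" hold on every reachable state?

Answer: INVARIANT HOLDS

Analysis:
Safe = {0,1,2,3,4}
Reachable = {0,3}
  0: ok
  3: ok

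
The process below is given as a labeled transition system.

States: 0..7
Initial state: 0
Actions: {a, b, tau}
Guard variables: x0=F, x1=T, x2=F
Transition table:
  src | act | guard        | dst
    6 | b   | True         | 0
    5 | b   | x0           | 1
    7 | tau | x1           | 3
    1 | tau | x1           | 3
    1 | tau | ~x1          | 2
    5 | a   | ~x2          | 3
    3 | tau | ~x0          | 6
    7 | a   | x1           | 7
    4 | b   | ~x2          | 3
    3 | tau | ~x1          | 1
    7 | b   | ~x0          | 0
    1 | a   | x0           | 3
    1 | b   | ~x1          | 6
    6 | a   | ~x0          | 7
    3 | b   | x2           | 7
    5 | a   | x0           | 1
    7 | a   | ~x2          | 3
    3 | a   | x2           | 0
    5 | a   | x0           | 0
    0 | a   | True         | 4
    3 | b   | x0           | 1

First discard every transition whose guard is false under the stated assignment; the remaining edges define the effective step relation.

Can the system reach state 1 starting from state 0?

Answer: UNREACHABLE

Working:
11 transition(s) survive guard evaluation.
L0 = {0}
L1 = {4}  now seen {0,4}
L2 = {3}  now seen {0,3,4}
L3 = {6}  now seen {0,3,4,6}
L4 = {7}  now seen {0,3,4,6,7}
R = {0,3,4,6,7}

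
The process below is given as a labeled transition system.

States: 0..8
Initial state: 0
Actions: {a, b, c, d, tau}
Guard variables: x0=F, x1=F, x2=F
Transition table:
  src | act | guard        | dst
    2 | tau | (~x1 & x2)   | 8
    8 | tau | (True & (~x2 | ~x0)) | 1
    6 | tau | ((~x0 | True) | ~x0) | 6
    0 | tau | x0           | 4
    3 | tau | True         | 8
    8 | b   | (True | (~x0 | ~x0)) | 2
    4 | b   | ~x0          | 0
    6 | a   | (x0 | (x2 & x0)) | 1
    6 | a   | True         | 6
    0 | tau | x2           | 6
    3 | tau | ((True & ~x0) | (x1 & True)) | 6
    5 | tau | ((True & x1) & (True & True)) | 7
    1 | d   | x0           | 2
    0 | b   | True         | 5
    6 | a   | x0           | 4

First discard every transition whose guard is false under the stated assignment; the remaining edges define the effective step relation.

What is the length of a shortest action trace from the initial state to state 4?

Answer: UNREACHABLE

Working:
Breadth-first toward 4:
  L0 = {0}
  L1 = {5}
4 never appears.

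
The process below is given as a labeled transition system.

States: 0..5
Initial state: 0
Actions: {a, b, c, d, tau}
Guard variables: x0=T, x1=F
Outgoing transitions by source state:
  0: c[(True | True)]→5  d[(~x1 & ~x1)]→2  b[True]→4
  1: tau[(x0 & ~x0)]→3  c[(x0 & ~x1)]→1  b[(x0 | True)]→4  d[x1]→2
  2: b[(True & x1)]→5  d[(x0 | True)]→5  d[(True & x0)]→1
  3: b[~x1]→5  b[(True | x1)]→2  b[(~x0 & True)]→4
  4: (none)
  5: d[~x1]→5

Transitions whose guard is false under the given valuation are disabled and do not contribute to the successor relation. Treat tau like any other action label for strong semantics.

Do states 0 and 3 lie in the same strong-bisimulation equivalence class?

Answer: NOT BISIMILAR

Analysis:
Refine partition for ~:
  π0 = {{0,1,2,3,4,5}}
  π1 = {{0},{1},{2,5},{3},{4}}
  π2 = {{0},{1},{2},{3},{4},{5}}
6 equivalence class(es) (converged in 3)
[0]={0}  [3]={3}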